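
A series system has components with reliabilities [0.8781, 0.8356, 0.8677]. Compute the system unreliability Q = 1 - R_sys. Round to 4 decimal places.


Components: [0.8781, 0.8356, 0.8677]
After component 1: product = 0.8781
After component 2: product = 0.7337
After component 3: product = 0.6367
R_sys = 0.6367
Q = 1 - 0.6367 = 0.3633

0.3633


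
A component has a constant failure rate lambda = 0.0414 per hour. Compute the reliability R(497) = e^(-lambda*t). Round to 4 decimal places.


lambda = 0.0414
t = 497
lambda * t = 20.5758
R(t) = e^(-20.5758)
R(t) = 0.0

0.0


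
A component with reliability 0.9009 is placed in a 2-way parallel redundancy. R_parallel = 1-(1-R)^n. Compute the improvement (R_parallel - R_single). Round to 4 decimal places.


R_single = 0.9009, n = 2
1 - R_single = 0.0991
(1 - R_single)^n = 0.0991^2 = 0.0098
R_parallel = 1 - 0.0098 = 0.9902
Improvement = 0.9902 - 0.9009
Improvement = 0.0893

0.0893


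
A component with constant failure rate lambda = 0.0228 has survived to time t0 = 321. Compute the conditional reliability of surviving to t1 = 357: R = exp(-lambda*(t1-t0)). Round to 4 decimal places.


lambda = 0.0228
t0 = 321, t1 = 357
t1 - t0 = 36
lambda * (t1-t0) = 0.0228 * 36 = 0.8208
R = exp(-0.8208)
R = 0.4401

0.4401


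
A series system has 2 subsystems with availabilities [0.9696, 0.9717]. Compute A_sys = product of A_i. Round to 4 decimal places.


Subsystems: [0.9696, 0.9717]
After subsystem 1 (A=0.9696): product = 0.9696
After subsystem 2 (A=0.9717): product = 0.9422
A_sys = 0.9422

0.9422


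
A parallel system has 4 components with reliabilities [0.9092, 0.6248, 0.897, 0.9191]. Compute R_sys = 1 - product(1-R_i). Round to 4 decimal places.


Components: [0.9092, 0.6248, 0.897, 0.9191]
(1 - 0.9092) = 0.0908, running product = 0.0908
(1 - 0.6248) = 0.3752, running product = 0.0341
(1 - 0.897) = 0.103, running product = 0.0035
(1 - 0.9191) = 0.0809, running product = 0.0003
Product of (1-R_i) = 0.0003
R_sys = 1 - 0.0003 = 0.9997

0.9997


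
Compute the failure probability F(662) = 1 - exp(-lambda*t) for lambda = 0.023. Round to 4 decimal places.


lambda = 0.023, t = 662
lambda * t = 15.226
exp(-15.226) = 0.0
F(t) = 1 - 0.0
F(t) = 1.0

1.0


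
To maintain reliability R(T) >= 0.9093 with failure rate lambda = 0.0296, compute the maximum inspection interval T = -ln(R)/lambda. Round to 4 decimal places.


R_target = 0.9093
lambda = 0.0296
-ln(0.9093) = 0.0951
T = 0.0951 / 0.0296
T = 3.2122

3.2122


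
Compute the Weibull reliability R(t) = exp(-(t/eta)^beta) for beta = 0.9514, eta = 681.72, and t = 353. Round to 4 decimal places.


beta = 0.9514, eta = 681.72, t = 353
t/eta = 353 / 681.72 = 0.5178
(t/eta)^beta = 0.5178^0.9514 = 0.5346
R(t) = exp(-0.5346)
R(t) = 0.5859

0.5859


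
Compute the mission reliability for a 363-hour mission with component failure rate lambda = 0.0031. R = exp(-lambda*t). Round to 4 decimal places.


lambda = 0.0031
mission_time = 363
lambda * t = 0.0031 * 363 = 1.1253
R = exp(-1.1253)
R = 0.3246

0.3246


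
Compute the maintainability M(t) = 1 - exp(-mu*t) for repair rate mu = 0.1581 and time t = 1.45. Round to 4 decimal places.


mu = 0.1581, t = 1.45
mu * t = 0.1581 * 1.45 = 0.2292
exp(-0.2292) = 0.7951
M(t) = 1 - 0.7951
M(t) = 0.2049

0.2049


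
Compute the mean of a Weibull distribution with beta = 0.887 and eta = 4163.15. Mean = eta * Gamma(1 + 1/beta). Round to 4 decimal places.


beta = 0.887, eta = 4163.15
1/beta = 1.1274
1 + 1/beta = 2.1274
Gamma(2.1274) = 1.0607
Mean = 4163.15 * 1.0607
Mean = 4415.9915

4415.9915


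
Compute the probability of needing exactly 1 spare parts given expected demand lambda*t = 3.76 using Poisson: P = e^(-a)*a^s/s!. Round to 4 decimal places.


a = 3.76, s = 1
e^(-a) = e^(-3.76) = 0.0233
a^s = 3.76^1 = 3.76
s! = 1
P = 0.0233 * 3.76 / 1
P = 0.0875

0.0875


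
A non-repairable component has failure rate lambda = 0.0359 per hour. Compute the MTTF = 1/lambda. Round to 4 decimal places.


lambda = 0.0359
MTTF = 1 / 0.0359
MTTF = 27.8552

27.8552


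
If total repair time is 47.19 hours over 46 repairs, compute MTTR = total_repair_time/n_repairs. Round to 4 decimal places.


total_repair_time = 47.19
n_repairs = 46
MTTR = 47.19 / 46
MTTR = 1.0259

1.0259


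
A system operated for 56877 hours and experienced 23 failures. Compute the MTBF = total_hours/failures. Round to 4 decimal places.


total_hours = 56877
failures = 23
MTBF = 56877 / 23
MTBF = 2472.913

2472.913


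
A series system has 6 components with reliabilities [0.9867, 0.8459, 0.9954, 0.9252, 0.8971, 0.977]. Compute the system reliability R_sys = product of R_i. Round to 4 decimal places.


Components: [0.9867, 0.8459, 0.9954, 0.9252, 0.8971, 0.977]
After component 1 (R=0.9867): product = 0.9867
After component 2 (R=0.8459): product = 0.8346
After component 3 (R=0.9954): product = 0.8308
After component 4 (R=0.9252): product = 0.7687
After component 5 (R=0.8971): product = 0.6896
After component 6 (R=0.977): product = 0.6737
R_sys = 0.6737

0.6737


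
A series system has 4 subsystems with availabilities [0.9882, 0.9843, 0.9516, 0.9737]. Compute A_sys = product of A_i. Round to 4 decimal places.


Subsystems: [0.9882, 0.9843, 0.9516, 0.9737]
After subsystem 1 (A=0.9882): product = 0.9882
After subsystem 2 (A=0.9843): product = 0.9727
After subsystem 3 (A=0.9516): product = 0.9256
After subsystem 4 (A=0.9737): product = 0.9013
A_sys = 0.9013

0.9013


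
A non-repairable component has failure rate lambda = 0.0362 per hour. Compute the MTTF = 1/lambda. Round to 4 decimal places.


lambda = 0.0362
MTTF = 1 / 0.0362
MTTF = 27.6243

27.6243


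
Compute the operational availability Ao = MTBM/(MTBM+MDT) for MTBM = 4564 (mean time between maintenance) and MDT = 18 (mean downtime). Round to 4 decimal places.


MTBM = 4564
MDT = 18
MTBM + MDT = 4582
Ao = 4564 / 4582
Ao = 0.9961

0.9961


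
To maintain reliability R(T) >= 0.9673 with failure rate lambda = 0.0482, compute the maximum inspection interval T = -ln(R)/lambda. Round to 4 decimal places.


R_target = 0.9673
lambda = 0.0482
-ln(0.9673) = 0.0332
T = 0.0332 / 0.0482
T = 0.6898

0.6898


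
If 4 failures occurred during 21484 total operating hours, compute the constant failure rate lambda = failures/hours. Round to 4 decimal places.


failures = 4
total_hours = 21484
lambda = 4 / 21484
lambda = 0.0002

0.0002


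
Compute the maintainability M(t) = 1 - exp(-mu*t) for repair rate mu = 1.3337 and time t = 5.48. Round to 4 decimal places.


mu = 1.3337, t = 5.48
mu * t = 1.3337 * 5.48 = 7.3087
exp(-7.3087) = 0.0007
M(t) = 1 - 0.0007
M(t) = 0.9993

0.9993


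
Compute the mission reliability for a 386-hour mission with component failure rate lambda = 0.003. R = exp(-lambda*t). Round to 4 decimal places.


lambda = 0.003
mission_time = 386
lambda * t = 0.003 * 386 = 1.158
R = exp(-1.158)
R = 0.3141

0.3141


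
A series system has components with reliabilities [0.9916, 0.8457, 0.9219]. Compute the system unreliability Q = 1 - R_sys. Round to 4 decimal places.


Components: [0.9916, 0.8457, 0.9219]
After component 1: product = 0.9916
After component 2: product = 0.8386
After component 3: product = 0.7731
R_sys = 0.7731
Q = 1 - 0.7731 = 0.2269

0.2269


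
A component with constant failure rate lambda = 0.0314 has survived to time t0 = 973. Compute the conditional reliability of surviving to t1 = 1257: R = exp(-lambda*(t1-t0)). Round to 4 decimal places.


lambda = 0.0314
t0 = 973, t1 = 1257
t1 - t0 = 284
lambda * (t1-t0) = 0.0314 * 284 = 8.9176
R = exp(-8.9176)
R = 0.0001

0.0001


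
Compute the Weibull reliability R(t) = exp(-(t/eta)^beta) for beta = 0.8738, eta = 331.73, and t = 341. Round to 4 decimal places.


beta = 0.8738, eta = 331.73, t = 341
t/eta = 341 / 331.73 = 1.0279
(t/eta)^beta = 1.0279^0.8738 = 1.0244
R(t) = exp(-1.0244)
R(t) = 0.359

0.359


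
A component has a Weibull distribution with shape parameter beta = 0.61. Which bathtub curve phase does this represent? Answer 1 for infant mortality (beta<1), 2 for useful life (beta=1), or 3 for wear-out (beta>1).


beta = 0.61
Compare beta to 1:
beta < 1 => infant mortality (phase 1)
beta = 1 => useful life (phase 2)
beta > 1 => wear-out (phase 3)
Since beta = 0.61, this is infant mortality (decreasing failure rate)
Phase = 1

1


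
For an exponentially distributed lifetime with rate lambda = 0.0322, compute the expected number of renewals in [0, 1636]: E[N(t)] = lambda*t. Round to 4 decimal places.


lambda = 0.0322
t = 1636
E[N(t)] = lambda * t
E[N(t)] = 0.0322 * 1636
E[N(t)] = 52.6792

52.6792


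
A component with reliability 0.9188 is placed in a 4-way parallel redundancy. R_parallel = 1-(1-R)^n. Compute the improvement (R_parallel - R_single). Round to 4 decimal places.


R_single = 0.9188, n = 4
1 - R_single = 0.0812
(1 - R_single)^n = 0.0812^4 = 0.0
R_parallel = 1 - 0.0 = 1.0
Improvement = 1.0 - 0.9188
Improvement = 0.0812

0.0812


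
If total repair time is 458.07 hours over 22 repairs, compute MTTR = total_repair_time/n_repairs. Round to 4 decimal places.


total_repair_time = 458.07
n_repairs = 22
MTTR = 458.07 / 22
MTTR = 20.8214

20.8214


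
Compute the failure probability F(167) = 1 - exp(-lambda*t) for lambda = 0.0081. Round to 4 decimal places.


lambda = 0.0081, t = 167
lambda * t = 1.3527
exp(-1.3527) = 0.2585
F(t) = 1 - 0.2585
F(t) = 0.7415

0.7415


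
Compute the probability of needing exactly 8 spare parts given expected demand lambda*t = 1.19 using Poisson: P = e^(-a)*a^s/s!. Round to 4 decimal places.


a = 1.19, s = 8
e^(-a) = e^(-1.19) = 0.3042
a^s = 1.19^8 = 4.0214
s! = 40320
P = 0.3042 * 4.0214 / 40320
P = 0.0

0.0


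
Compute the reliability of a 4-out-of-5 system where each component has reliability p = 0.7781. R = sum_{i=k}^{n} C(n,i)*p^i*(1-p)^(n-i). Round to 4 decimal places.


k = 4, n = 5, p = 0.7781
i=4: C(5,4)=5 * 0.7781^4 * 0.2219^1 = 0.4067
i=5: C(5,5)=1 * 0.7781^5 * 0.2219^0 = 0.2852
R = sum of terms = 0.6919

0.6919


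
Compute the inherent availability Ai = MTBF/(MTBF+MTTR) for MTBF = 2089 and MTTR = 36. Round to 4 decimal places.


MTBF = 2089
MTTR = 36
MTBF + MTTR = 2125
Ai = 2089 / 2125
Ai = 0.9831

0.9831


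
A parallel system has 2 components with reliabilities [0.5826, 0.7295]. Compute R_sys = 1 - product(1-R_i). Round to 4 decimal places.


Components: [0.5826, 0.7295]
(1 - 0.5826) = 0.4174, running product = 0.4174
(1 - 0.7295) = 0.2705, running product = 0.1129
Product of (1-R_i) = 0.1129
R_sys = 1 - 0.1129 = 0.8871

0.8871


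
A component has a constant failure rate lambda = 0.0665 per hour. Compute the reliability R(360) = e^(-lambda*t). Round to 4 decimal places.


lambda = 0.0665
t = 360
lambda * t = 23.94
R(t) = e^(-23.94)
R(t) = 0.0

0.0


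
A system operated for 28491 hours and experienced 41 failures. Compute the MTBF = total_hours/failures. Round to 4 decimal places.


total_hours = 28491
failures = 41
MTBF = 28491 / 41
MTBF = 694.9024

694.9024


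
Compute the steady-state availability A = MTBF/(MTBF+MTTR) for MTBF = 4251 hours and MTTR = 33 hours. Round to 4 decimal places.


MTBF = 4251
MTTR = 33
MTBF + MTTR = 4284
A = 4251 / 4284
A = 0.9923

0.9923


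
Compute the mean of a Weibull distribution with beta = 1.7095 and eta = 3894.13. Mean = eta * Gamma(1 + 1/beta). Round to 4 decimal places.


beta = 1.7095, eta = 3894.13
1/beta = 0.585
1 + 1/beta = 1.585
Gamma(1.585) = 0.8919
Mean = 3894.13 * 0.8919
Mean = 3473.2161

3473.2161


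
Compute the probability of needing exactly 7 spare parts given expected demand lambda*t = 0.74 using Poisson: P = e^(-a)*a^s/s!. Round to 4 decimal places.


a = 0.74, s = 7
e^(-a) = e^(-0.74) = 0.4771
a^s = 0.74^7 = 0.1215
s! = 5040
P = 0.4771 * 0.1215 / 5040
P = 0.0

0.0


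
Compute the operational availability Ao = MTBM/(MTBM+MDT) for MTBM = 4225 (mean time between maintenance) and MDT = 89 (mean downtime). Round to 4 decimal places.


MTBM = 4225
MDT = 89
MTBM + MDT = 4314
Ao = 4225 / 4314
Ao = 0.9794

0.9794


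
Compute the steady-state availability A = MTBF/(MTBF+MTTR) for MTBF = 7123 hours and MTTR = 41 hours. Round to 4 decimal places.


MTBF = 7123
MTTR = 41
MTBF + MTTR = 7164
A = 7123 / 7164
A = 0.9943

0.9943


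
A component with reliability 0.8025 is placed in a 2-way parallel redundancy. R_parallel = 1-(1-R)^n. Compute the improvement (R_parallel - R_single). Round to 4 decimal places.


R_single = 0.8025, n = 2
1 - R_single = 0.1975
(1 - R_single)^n = 0.1975^2 = 0.039
R_parallel = 1 - 0.039 = 0.961
Improvement = 0.961 - 0.8025
Improvement = 0.1585

0.1585


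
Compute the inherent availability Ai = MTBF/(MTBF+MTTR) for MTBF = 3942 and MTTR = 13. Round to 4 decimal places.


MTBF = 3942
MTTR = 13
MTBF + MTTR = 3955
Ai = 3942 / 3955
Ai = 0.9967

0.9967


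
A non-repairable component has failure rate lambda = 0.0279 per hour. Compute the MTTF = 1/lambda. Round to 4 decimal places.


lambda = 0.0279
MTTF = 1 / 0.0279
MTTF = 35.8423

35.8423


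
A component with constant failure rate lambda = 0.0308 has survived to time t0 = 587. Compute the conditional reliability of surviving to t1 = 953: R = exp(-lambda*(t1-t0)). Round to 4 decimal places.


lambda = 0.0308
t0 = 587, t1 = 953
t1 - t0 = 366
lambda * (t1-t0) = 0.0308 * 366 = 11.2728
R = exp(-11.2728)
R = 0.0

0.0


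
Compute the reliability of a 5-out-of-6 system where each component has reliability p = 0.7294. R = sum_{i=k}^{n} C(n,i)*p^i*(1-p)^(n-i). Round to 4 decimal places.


k = 5, n = 6, p = 0.7294
i=5: C(6,5)=6 * 0.7294^5 * 0.2706^1 = 0.3352
i=6: C(6,6)=1 * 0.7294^6 * 0.2706^0 = 0.1506
R = sum of terms = 0.4858

0.4858


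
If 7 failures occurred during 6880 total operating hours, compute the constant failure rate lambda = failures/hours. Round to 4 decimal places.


failures = 7
total_hours = 6880
lambda = 7 / 6880
lambda = 0.001

0.001


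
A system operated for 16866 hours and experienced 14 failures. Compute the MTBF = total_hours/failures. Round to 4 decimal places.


total_hours = 16866
failures = 14
MTBF = 16866 / 14
MTBF = 1204.7143

1204.7143


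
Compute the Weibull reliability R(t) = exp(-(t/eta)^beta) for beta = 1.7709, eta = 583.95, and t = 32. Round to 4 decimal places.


beta = 1.7709, eta = 583.95, t = 32
t/eta = 32 / 583.95 = 0.0548
(t/eta)^beta = 0.0548^1.7709 = 0.0058
R(t) = exp(-0.0058)
R(t) = 0.9942

0.9942


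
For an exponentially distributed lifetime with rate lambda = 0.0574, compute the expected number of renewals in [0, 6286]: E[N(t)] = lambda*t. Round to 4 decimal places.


lambda = 0.0574
t = 6286
E[N(t)] = lambda * t
E[N(t)] = 0.0574 * 6286
E[N(t)] = 360.8164

360.8164


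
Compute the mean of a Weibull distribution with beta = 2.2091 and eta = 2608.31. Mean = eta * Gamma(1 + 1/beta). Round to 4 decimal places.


beta = 2.2091, eta = 2608.31
1/beta = 0.4527
1 + 1/beta = 1.4527
Gamma(1.4527) = 0.8856
Mean = 2608.31 * 0.8856
Mean = 2310.0176

2310.0176


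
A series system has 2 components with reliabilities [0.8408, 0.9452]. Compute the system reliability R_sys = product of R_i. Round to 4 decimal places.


Components: [0.8408, 0.9452]
After component 1 (R=0.8408): product = 0.8408
After component 2 (R=0.9452): product = 0.7947
R_sys = 0.7947

0.7947


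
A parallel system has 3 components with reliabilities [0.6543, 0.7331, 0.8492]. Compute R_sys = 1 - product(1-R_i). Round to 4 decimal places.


Components: [0.6543, 0.7331, 0.8492]
(1 - 0.6543) = 0.3457, running product = 0.3457
(1 - 0.7331) = 0.2669, running product = 0.0923
(1 - 0.8492) = 0.1508, running product = 0.0139
Product of (1-R_i) = 0.0139
R_sys = 1 - 0.0139 = 0.9861

0.9861


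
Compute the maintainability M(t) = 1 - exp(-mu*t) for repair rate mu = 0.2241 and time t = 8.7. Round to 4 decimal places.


mu = 0.2241, t = 8.7
mu * t = 0.2241 * 8.7 = 1.9497
exp(-1.9497) = 0.1423
M(t) = 1 - 0.1423
M(t) = 0.8577

0.8577


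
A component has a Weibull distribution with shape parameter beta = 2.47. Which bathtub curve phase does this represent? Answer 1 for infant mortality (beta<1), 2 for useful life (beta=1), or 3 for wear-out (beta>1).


beta = 2.47
Compare beta to 1:
beta < 1 => infant mortality (phase 1)
beta = 1 => useful life (phase 2)
beta > 1 => wear-out (phase 3)
Since beta = 2.47, this is wear-out (increasing failure rate)
Phase = 3

3


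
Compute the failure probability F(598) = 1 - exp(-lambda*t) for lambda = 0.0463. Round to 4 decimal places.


lambda = 0.0463, t = 598
lambda * t = 27.6874
exp(-27.6874) = 0.0
F(t) = 1 - 0.0
F(t) = 1.0

1.0


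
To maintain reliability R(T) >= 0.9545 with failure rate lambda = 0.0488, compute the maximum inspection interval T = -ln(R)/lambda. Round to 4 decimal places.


R_target = 0.9545
lambda = 0.0488
-ln(0.9545) = 0.0466
T = 0.0466 / 0.0488
T = 0.9543

0.9543


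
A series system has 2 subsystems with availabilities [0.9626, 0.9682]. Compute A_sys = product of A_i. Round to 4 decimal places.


Subsystems: [0.9626, 0.9682]
After subsystem 1 (A=0.9626): product = 0.9626
After subsystem 2 (A=0.9682): product = 0.932
A_sys = 0.932

0.932


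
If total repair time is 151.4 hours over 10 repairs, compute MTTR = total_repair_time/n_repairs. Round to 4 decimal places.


total_repair_time = 151.4
n_repairs = 10
MTTR = 151.4 / 10
MTTR = 15.14

15.14


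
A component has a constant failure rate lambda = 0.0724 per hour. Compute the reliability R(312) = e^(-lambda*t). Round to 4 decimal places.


lambda = 0.0724
t = 312
lambda * t = 22.5888
R(t) = e^(-22.5888)
R(t) = 0.0

0.0


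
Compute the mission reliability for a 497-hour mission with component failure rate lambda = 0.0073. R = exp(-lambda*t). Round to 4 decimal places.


lambda = 0.0073
mission_time = 497
lambda * t = 0.0073 * 497 = 3.6281
R = exp(-3.6281)
R = 0.0266

0.0266


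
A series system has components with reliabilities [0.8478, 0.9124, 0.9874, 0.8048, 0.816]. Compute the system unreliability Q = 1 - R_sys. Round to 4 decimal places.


Components: [0.8478, 0.9124, 0.9874, 0.8048, 0.816]
After component 1: product = 0.8478
After component 2: product = 0.7735
After component 3: product = 0.7638
After component 4: product = 0.6147
After component 5: product = 0.5016
R_sys = 0.5016
Q = 1 - 0.5016 = 0.4984

0.4984


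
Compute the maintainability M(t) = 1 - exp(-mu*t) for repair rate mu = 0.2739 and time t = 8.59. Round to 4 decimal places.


mu = 0.2739, t = 8.59
mu * t = 0.2739 * 8.59 = 2.3528
exp(-2.3528) = 0.0951
M(t) = 1 - 0.0951
M(t) = 0.9049

0.9049


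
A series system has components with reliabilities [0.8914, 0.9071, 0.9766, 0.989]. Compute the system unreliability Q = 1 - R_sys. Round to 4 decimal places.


Components: [0.8914, 0.9071, 0.9766, 0.989]
After component 1: product = 0.8914
After component 2: product = 0.8086
After component 3: product = 0.7897
After component 4: product = 0.781
R_sys = 0.781
Q = 1 - 0.781 = 0.219

0.219


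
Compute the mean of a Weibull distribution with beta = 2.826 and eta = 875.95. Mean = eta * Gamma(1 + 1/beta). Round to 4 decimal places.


beta = 2.826, eta = 875.95
1/beta = 0.3539
1 + 1/beta = 1.3539
Gamma(1.3539) = 0.8908
Mean = 875.95 * 0.8908
Mean = 780.2674

780.2674


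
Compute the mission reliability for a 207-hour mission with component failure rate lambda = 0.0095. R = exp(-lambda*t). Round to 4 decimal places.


lambda = 0.0095
mission_time = 207
lambda * t = 0.0095 * 207 = 1.9665
R = exp(-1.9665)
R = 0.1399

0.1399


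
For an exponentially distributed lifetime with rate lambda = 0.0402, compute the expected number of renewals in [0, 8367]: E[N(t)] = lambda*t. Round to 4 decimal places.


lambda = 0.0402
t = 8367
E[N(t)] = lambda * t
E[N(t)] = 0.0402 * 8367
E[N(t)] = 336.3534

336.3534


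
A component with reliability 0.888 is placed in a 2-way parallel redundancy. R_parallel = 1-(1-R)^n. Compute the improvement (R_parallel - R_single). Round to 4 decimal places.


R_single = 0.888, n = 2
1 - R_single = 0.112
(1 - R_single)^n = 0.112^2 = 0.0125
R_parallel = 1 - 0.0125 = 0.9875
Improvement = 0.9875 - 0.888
Improvement = 0.0995

0.0995


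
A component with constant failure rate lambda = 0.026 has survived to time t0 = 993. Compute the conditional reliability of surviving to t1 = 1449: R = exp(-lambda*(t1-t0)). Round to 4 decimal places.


lambda = 0.026
t0 = 993, t1 = 1449
t1 - t0 = 456
lambda * (t1-t0) = 0.026 * 456 = 11.856
R = exp(-11.856)
R = 0.0

0.0


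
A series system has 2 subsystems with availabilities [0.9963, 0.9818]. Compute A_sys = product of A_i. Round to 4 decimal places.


Subsystems: [0.9963, 0.9818]
After subsystem 1 (A=0.9963): product = 0.9963
After subsystem 2 (A=0.9818): product = 0.9782
A_sys = 0.9782

0.9782


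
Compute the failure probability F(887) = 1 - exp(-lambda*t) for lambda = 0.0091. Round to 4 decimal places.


lambda = 0.0091, t = 887
lambda * t = 8.0717
exp(-8.0717) = 0.0003
F(t) = 1 - 0.0003
F(t) = 0.9997

0.9997


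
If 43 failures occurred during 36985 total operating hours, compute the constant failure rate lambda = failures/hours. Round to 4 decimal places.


failures = 43
total_hours = 36985
lambda = 43 / 36985
lambda = 0.0012

0.0012


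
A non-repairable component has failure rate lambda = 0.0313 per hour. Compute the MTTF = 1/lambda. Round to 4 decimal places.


lambda = 0.0313
MTTF = 1 / 0.0313
MTTF = 31.9489

31.9489


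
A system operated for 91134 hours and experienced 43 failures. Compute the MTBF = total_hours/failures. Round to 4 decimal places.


total_hours = 91134
failures = 43
MTBF = 91134 / 43
MTBF = 2119.3953

2119.3953


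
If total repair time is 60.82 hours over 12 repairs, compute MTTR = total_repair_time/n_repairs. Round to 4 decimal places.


total_repair_time = 60.82
n_repairs = 12
MTTR = 60.82 / 12
MTTR = 5.0683

5.0683


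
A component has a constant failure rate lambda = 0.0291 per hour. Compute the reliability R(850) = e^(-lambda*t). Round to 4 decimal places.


lambda = 0.0291
t = 850
lambda * t = 24.735
R(t) = e^(-24.735)
R(t) = 0.0

0.0


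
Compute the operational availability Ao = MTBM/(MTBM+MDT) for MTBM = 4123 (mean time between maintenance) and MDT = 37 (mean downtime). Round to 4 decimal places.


MTBM = 4123
MDT = 37
MTBM + MDT = 4160
Ao = 4123 / 4160
Ao = 0.9911

0.9911


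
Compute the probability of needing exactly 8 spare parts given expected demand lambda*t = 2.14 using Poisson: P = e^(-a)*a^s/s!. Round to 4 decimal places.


a = 2.14, s = 8
e^(-a) = e^(-2.14) = 0.1177
a^s = 2.14^8 = 439.8557
s! = 40320
P = 0.1177 * 439.8557 / 40320
P = 0.0013

0.0013


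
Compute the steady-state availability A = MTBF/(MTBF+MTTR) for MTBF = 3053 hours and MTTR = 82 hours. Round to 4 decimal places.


MTBF = 3053
MTTR = 82
MTBF + MTTR = 3135
A = 3053 / 3135
A = 0.9738

0.9738


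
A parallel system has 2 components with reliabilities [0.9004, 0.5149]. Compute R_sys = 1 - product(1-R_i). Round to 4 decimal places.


Components: [0.9004, 0.5149]
(1 - 0.9004) = 0.0996, running product = 0.0996
(1 - 0.5149) = 0.4851, running product = 0.0483
Product of (1-R_i) = 0.0483
R_sys = 1 - 0.0483 = 0.9517

0.9517


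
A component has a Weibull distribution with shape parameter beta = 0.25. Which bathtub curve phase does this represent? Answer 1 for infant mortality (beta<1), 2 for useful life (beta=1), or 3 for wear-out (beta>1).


beta = 0.25
Compare beta to 1:
beta < 1 => infant mortality (phase 1)
beta = 1 => useful life (phase 2)
beta > 1 => wear-out (phase 3)
Since beta = 0.25, this is infant mortality (decreasing failure rate)
Phase = 1

1


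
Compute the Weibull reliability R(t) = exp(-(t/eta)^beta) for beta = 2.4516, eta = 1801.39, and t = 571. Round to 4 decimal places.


beta = 2.4516, eta = 1801.39, t = 571
t/eta = 571 / 1801.39 = 0.317
(t/eta)^beta = 0.317^2.4516 = 0.0598
R(t) = exp(-0.0598)
R(t) = 0.942

0.942


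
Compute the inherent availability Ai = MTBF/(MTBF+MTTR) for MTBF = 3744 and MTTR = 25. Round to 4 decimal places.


MTBF = 3744
MTTR = 25
MTBF + MTTR = 3769
Ai = 3744 / 3769
Ai = 0.9934

0.9934


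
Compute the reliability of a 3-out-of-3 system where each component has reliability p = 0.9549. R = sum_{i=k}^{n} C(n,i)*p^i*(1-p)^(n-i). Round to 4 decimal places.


k = 3, n = 3, p = 0.9549
i=3: C(3,3)=1 * 0.9549^3 * 0.0451^0 = 0.8707
R = sum of terms = 0.8707

0.8707


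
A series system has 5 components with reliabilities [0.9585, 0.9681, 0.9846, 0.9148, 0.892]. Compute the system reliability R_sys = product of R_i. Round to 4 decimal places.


Components: [0.9585, 0.9681, 0.9846, 0.9148, 0.892]
After component 1 (R=0.9585): product = 0.9585
After component 2 (R=0.9681): product = 0.9279
After component 3 (R=0.9846): product = 0.9136
After component 4 (R=0.9148): product = 0.8358
After component 5 (R=0.892): product = 0.7455
R_sys = 0.7455

0.7455


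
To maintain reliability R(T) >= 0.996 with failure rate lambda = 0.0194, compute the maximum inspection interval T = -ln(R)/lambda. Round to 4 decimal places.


R_target = 0.996
lambda = 0.0194
-ln(0.996) = 0.004
T = 0.004 / 0.0194
T = 0.2066

0.2066


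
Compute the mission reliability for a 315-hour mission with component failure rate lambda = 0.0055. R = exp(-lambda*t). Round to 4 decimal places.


lambda = 0.0055
mission_time = 315
lambda * t = 0.0055 * 315 = 1.7325
R = exp(-1.7325)
R = 0.1768

0.1768


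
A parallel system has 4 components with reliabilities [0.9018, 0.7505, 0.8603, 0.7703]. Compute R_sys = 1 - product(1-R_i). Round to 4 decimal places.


Components: [0.9018, 0.7505, 0.8603, 0.7703]
(1 - 0.9018) = 0.0982, running product = 0.0982
(1 - 0.7505) = 0.2495, running product = 0.0245
(1 - 0.8603) = 0.1397, running product = 0.0034
(1 - 0.7703) = 0.2297, running product = 0.0008
Product of (1-R_i) = 0.0008
R_sys = 1 - 0.0008 = 0.9992

0.9992


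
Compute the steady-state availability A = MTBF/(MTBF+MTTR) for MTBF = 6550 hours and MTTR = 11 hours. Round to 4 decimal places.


MTBF = 6550
MTTR = 11
MTBF + MTTR = 6561
A = 6550 / 6561
A = 0.9983

0.9983


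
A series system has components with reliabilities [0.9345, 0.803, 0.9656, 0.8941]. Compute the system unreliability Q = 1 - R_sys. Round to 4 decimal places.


Components: [0.9345, 0.803, 0.9656, 0.8941]
After component 1: product = 0.9345
After component 2: product = 0.7504
After component 3: product = 0.7246
After component 4: product = 0.6479
R_sys = 0.6479
Q = 1 - 0.6479 = 0.3521

0.3521


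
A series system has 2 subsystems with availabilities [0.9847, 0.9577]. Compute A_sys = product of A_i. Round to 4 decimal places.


Subsystems: [0.9847, 0.9577]
After subsystem 1 (A=0.9847): product = 0.9847
After subsystem 2 (A=0.9577): product = 0.943
A_sys = 0.943

0.943


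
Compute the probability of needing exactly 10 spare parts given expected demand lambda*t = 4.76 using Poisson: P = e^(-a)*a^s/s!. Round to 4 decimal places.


a = 4.76, s = 10
e^(-a) = e^(-4.76) = 0.0086
a^s = 4.76^10 = 5971308.7499
s! = 3628800
P = 0.0086 * 5971308.7499 / 3628800
P = 0.0141

0.0141


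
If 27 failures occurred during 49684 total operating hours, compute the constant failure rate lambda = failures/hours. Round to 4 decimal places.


failures = 27
total_hours = 49684
lambda = 27 / 49684
lambda = 0.0005

0.0005


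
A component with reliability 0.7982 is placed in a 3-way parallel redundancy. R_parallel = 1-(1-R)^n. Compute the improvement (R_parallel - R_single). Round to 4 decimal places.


R_single = 0.7982, n = 3
1 - R_single = 0.2018
(1 - R_single)^n = 0.2018^3 = 0.0082
R_parallel = 1 - 0.0082 = 0.9918
Improvement = 0.9918 - 0.7982
Improvement = 0.1936

0.1936


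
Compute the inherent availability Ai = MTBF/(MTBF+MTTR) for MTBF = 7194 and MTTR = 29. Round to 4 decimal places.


MTBF = 7194
MTTR = 29
MTBF + MTTR = 7223
Ai = 7194 / 7223
Ai = 0.996

0.996


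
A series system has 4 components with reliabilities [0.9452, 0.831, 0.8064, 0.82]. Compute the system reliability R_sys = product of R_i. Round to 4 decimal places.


Components: [0.9452, 0.831, 0.8064, 0.82]
After component 1 (R=0.9452): product = 0.9452
After component 2 (R=0.831): product = 0.7855
After component 3 (R=0.8064): product = 0.6334
After component 4 (R=0.82): product = 0.5194
R_sys = 0.5194

0.5194


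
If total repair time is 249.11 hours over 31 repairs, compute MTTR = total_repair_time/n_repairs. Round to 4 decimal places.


total_repair_time = 249.11
n_repairs = 31
MTTR = 249.11 / 31
MTTR = 8.0358

8.0358


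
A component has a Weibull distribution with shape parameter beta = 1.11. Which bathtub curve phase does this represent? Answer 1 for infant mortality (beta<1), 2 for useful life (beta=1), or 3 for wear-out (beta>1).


beta = 1.11
Compare beta to 1:
beta < 1 => infant mortality (phase 1)
beta = 1 => useful life (phase 2)
beta > 1 => wear-out (phase 3)
Since beta = 1.11, this is wear-out (increasing failure rate)
Phase = 3

3


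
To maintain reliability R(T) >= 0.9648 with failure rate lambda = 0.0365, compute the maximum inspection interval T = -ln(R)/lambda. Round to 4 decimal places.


R_target = 0.9648
lambda = 0.0365
-ln(0.9648) = 0.0358
T = 0.0358 / 0.0365
T = 0.9818

0.9818


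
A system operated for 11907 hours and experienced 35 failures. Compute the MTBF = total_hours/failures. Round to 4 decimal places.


total_hours = 11907
failures = 35
MTBF = 11907 / 35
MTBF = 340.2

340.2


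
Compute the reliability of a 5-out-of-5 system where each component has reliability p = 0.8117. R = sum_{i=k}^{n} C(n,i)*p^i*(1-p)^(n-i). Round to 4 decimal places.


k = 5, n = 5, p = 0.8117
i=5: C(5,5)=1 * 0.8117^5 * 0.1883^0 = 0.3524
R = sum of terms = 0.3524

0.3524


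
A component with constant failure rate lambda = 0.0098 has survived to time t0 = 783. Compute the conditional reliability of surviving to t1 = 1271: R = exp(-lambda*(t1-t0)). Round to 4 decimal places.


lambda = 0.0098
t0 = 783, t1 = 1271
t1 - t0 = 488
lambda * (t1-t0) = 0.0098 * 488 = 4.7824
R = exp(-4.7824)
R = 0.0084

0.0084


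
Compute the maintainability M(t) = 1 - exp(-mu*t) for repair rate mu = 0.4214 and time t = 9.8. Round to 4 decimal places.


mu = 0.4214, t = 9.8
mu * t = 0.4214 * 9.8 = 4.1297
exp(-4.1297) = 0.0161
M(t) = 1 - 0.0161
M(t) = 0.9839

0.9839


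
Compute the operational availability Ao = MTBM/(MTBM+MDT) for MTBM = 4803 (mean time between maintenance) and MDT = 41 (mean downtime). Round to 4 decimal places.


MTBM = 4803
MDT = 41
MTBM + MDT = 4844
Ao = 4803 / 4844
Ao = 0.9915

0.9915


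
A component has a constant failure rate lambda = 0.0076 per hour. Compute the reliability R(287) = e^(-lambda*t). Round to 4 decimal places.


lambda = 0.0076
t = 287
lambda * t = 2.1812
R(t) = e^(-2.1812)
R(t) = 0.1129

0.1129


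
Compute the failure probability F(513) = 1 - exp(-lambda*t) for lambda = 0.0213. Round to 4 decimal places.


lambda = 0.0213, t = 513
lambda * t = 10.9269
exp(-10.9269) = 0.0
F(t) = 1 - 0.0
F(t) = 1.0

1.0


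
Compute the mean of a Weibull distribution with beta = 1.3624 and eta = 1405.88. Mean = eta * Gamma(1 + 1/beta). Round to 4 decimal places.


beta = 1.3624, eta = 1405.88
1/beta = 0.734
1 + 1/beta = 1.734
Gamma(1.734) = 0.9155
Mean = 1405.88 * 0.9155
Mean = 1287.1116

1287.1116


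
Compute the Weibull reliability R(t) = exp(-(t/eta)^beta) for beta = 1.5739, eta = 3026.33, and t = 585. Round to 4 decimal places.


beta = 1.5739, eta = 3026.33, t = 585
t/eta = 585 / 3026.33 = 0.1933
(t/eta)^beta = 0.1933^1.5739 = 0.0753
R(t) = exp(-0.0753)
R(t) = 0.9275

0.9275


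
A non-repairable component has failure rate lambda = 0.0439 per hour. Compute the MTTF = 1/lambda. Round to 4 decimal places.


lambda = 0.0439
MTTF = 1 / 0.0439
MTTF = 22.779

22.779


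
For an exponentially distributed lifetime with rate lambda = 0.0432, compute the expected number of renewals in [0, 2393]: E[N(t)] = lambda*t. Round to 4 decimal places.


lambda = 0.0432
t = 2393
E[N(t)] = lambda * t
E[N(t)] = 0.0432 * 2393
E[N(t)] = 103.3776

103.3776


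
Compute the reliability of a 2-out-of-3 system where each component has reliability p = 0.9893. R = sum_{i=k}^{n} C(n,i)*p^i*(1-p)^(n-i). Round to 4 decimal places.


k = 2, n = 3, p = 0.9893
i=2: C(3,2)=3 * 0.9893^2 * 0.0107^1 = 0.0314
i=3: C(3,3)=1 * 0.9893^3 * 0.0107^0 = 0.9682
R = sum of terms = 0.9997

0.9997


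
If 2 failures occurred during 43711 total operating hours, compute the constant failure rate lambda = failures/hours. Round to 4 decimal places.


failures = 2
total_hours = 43711
lambda = 2 / 43711
lambda = 0.0

0.0


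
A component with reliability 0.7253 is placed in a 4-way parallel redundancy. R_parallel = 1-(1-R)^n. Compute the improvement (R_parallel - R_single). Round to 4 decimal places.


R_single = 0.7253, n = 4
1 - R_single = 0.2747
(1 - R_single)^n = 0.2747^4 = 0.0057
R_parallel = 1 - 0.0057 = 0.9943
Improvement = 0.9943 - 0.7253
Improvement = 0.269

0.269


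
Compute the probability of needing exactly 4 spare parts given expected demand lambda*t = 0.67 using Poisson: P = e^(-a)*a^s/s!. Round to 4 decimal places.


a = 0.67, s = 4
e^(-a) = e^(-0.67) = 0.5117
a^s = 0.67^4 = 0.2015
s! = 24
P = 0.5117 * 0.2015 / 24
P = 0.0043

0.0043


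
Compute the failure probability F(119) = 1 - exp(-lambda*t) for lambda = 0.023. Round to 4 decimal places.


lambda = 0.023, t = 119
lambda * t = 2.737
exp(-2.737) = 0.0648
F(t) = 1 - 0.0648
F(t) = 0.9352

0.9352


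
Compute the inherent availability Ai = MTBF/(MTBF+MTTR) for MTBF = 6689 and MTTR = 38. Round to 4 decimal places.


MTBF = 6689
MTTR = 38
MTBF + MTTR = 6727
Ai = 6689 / 6727
Ai = 0.9944

0.9944


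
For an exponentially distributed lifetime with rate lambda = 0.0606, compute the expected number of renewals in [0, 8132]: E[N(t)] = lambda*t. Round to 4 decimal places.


lambda = 0.0606
t = 8132
E[N(t)] = lambda * t
E[N(t)] = 0.0606 * 8132
E[N(t)] = 492.7992

492.7992


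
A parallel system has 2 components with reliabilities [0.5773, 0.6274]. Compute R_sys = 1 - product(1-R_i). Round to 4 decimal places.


Components: [0.5773, 0.6274]
(1 - 0.5773) = 0.4227, running product = 0.4227
(1 - 0.6274) = 0.3726, running product = 0.1575
Product of (1-R_i) = 0.1575
R_sys = 1 - 0.1575 = 0.8425

0.8425


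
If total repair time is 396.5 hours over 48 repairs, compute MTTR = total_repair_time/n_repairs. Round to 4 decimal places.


total_repair_time = 396.5
n_repairs = 48
MTTR = 396.5 / 48
MTTR = 8.2604

8.2604


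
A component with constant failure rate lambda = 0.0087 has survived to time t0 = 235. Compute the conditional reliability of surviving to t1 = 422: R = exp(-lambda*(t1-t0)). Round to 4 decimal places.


lambda = 0.0087
t0 = 235, t1 = 422
t1 - t0 = 187
lambda * (t1-t0) = 0.0087 * 187 = 1.6269
R = exp(-1.6269)
R = 0.1965

0.1965


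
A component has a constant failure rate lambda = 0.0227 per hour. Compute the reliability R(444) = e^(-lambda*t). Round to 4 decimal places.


lambda = 0.0227
t = 444
lambda * t = 10.0788
R(t) = e^(-10.0788)
R(t) = 0.0

0.0


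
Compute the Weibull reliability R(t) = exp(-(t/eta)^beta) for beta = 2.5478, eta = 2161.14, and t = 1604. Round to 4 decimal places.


beta = 2.5478, eta = 2161.14, t = 1604
t/eta = 1604 / 2161.14 = 0.7422
(t/eta)^beta = 0.7422^2.5478 = 0.4679
R(t) = exp(-0.4679)
R(t) = 0.6263

0.6263


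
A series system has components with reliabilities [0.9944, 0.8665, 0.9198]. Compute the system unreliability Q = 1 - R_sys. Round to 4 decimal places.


Components: [0.9944, 0.8665, 0.9198]
After component 1: product = 0.9944
After component 2: product = 0.8616
After component 3: product = 0.7925
R_sys = 0.7925
Q = 1 - 0.7925 = 0.2075

0.2075


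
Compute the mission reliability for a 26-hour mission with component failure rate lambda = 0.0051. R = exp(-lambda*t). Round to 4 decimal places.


lambda = 0.0051
mission_time = 26
lambda * t = 0.0051 * 26 = 0.1326
R = exp(-0.1326)
R = 0.8758

0.8758


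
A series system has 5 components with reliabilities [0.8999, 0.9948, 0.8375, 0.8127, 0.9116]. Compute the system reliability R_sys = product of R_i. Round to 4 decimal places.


Components: [0.8999, 0.9948, 0.8375, 0.8127, 0.9116]
After component 1 (R=0.8999): product = 0.8999
After component 2 (R=0.9948): product = 0.8952
After component 3 (R=0.8375): product = 0.7497
After component 4 (R=0.8127): product = 0.6093
After component 5 (R=0.9116): product = 0.5555
R_sys = 0.5555

0.5555


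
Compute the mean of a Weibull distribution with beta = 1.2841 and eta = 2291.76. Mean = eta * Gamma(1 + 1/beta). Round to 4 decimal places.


beta = 1.2841, eta = 2291.76
1/beta = 0.7788
1 + 1/beta = 1.7788
Gamma(1.7788) = 0.9259
Mean = 2291.76 * 0.9259
Mean = 2121.9784

2121.9784


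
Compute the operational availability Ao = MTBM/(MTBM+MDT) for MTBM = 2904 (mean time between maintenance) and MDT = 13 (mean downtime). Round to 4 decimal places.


MTBM = 2904
MDT = 13
MTBM + MDT = 2917
Ao = 2904 / 2917
Ao = 0.9955

0.9955


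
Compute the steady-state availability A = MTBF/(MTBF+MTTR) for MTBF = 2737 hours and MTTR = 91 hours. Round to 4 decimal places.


MTBF = 2737
MTTR = 91
MTBF + MTTR = 2828
A = 2737 / 2828
A = 0.9678

0.9678


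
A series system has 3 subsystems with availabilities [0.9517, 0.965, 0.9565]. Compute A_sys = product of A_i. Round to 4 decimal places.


Subsystems: [0.9517, 0.965, 0.9565]
After subsystem 1 (A=0.9517): product = 0.9517
After subsystem 2 (A=0.965): product = 0.9184
After subsystem 3 (A=0.9565): product = 0.8784
A_sys = 0.8784

0.8784


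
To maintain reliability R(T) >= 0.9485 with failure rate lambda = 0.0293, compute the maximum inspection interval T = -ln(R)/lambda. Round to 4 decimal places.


R_target = 0.9485
lambda = 0.0293
-ln(0.9485) = 0.0529
T = 0.0529 / 0.0293
T = 1.8046

1.8046


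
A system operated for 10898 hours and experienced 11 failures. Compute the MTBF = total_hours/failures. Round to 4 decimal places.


total_hours = 10898
failures = 11
MTBF = 10898 / 11
MTBF = 990.7273

990.7273


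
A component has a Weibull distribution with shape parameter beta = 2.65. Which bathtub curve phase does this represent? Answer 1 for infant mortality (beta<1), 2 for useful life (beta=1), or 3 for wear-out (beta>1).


beta = 2.65
Compare beta to 1:
beta < 1 => infant mortality (phase 1)
beta = 1 => useful life (phase 2)
beta > 1 => wear-out (phase 3)
Since beta = 2.65, this is wear-out (increasing failure rate)
Phase = 3

3


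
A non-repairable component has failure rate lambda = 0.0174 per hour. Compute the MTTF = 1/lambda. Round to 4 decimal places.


lambda = 0.0174
MTTF = 1 / 0.0174
MTTF = 57.4713

57.4713


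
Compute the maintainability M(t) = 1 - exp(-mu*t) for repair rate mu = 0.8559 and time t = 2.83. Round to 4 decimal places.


mu = 0.8559, t = 2.83
mu * t = 0.8559 * 2.83 = 2.4222
exp(-2.4222) = 0.0887
M(t) = 1 - 0.0887
M(t) = 0.9113

0.9113


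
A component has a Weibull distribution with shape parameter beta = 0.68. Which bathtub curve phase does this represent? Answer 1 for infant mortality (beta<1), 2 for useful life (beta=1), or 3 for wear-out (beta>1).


beta = 0.68
Compare beta to 1:
beta < 1 => infant mortality (phase 1)
beta = 1 => useful life (phase 2)
beta > 1 => wear-out (phase 3)
Since beta = 0.68, this is infant mortality (decreasing failure rate)
Phase = 1

1


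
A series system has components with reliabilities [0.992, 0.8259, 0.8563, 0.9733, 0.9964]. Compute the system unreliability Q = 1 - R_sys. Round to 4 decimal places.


Components: [0.992, 0.8259, 0.8563, 0.9733, 0.9964]
After component 1: product = 0.992
After component 2: product = 0.8193
After component 3: product = 0.7016
After component 4: product = 0.6828
After component 5: product = 0.6804
R_sys = 0.6804
Q = 1 - 0.6804 = 0.3196

0.3196
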